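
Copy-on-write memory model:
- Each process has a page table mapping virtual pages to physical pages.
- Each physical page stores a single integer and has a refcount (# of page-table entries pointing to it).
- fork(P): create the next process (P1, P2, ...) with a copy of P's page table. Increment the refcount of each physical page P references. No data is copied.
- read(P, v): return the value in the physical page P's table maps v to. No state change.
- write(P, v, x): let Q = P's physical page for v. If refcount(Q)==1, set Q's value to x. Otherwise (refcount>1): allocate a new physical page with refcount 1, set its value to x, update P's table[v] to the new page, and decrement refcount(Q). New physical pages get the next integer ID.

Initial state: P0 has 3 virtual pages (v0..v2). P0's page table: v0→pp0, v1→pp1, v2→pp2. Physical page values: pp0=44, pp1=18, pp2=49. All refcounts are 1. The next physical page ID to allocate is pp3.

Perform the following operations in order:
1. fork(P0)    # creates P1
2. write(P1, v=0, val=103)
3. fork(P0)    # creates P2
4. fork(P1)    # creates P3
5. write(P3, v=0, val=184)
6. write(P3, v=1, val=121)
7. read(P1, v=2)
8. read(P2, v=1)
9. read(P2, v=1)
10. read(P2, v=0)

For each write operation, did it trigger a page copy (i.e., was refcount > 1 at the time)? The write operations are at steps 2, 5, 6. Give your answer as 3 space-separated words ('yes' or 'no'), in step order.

Op 1: fork(P0) -> P1. 3 ppages; refcounts: pp0:2 pp1:2 pp2:2
Op 2: write(P1, v0, 103). refcount(pp0)=2>1 -> COPY to pp3. 4 ppages; refcounts: pp0:1 pp1:2 pp2:2 pp3:1
Op 3: fork(P0) -> P2. 4 ppages; refcounts: pp0:2 pp1:3 pp2:3 pp3:1
Op 4: fork(P1) -> P3. 4 ppages; refcounts: pp0:2 pp1:4 pp2:4 pp3:2
Op 5: write(P3, v0, 184). refcount(pp3)=2>1 -> COPY to pp4. 5 ppages; refcounts: pp0:2 pp1:4 pp2:4 pp3:1 pp4:1
Op 6: write(P3, v1, 121). refcount(pp1)=4>1 -> COPY to pp5. 6 ppages; refcounts: pp0:2 pp1:3 pp2:4 pp3:1 pp4:1 pp5:1
Op 7: read(P1, v2) -> 49. No state change.
Op 8: read(P2, v1) -> 18. No state change.
Op 9: read(P2, v1) -> 18. No state change.
Op 10: read(P2, v0) -> 44. No state change.

yes yes yes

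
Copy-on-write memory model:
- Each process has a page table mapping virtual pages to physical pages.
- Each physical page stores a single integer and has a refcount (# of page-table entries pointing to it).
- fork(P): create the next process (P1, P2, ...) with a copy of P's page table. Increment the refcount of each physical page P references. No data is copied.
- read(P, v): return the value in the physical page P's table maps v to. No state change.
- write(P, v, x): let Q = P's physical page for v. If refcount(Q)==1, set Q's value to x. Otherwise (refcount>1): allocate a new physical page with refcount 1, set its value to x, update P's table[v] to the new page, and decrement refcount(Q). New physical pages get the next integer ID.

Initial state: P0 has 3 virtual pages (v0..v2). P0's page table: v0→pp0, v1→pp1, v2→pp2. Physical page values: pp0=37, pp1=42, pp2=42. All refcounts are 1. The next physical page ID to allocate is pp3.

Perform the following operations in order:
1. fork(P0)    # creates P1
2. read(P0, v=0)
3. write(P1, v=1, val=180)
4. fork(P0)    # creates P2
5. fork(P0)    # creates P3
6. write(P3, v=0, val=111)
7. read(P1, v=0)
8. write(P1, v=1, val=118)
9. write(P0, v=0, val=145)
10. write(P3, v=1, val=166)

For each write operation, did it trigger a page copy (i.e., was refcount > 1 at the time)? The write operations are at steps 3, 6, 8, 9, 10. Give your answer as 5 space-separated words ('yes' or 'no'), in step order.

Op 1: fork(P0) -> P1. 3 ppages; refcounts: pp0:2 pp1:2 pp2:2
Op 2: read(P0, v0) -> 37. No state change.
Op 3: write(P1, v1, 180). refcount(pp1)=2>1 -> COPY to pp3. 4 ppages; refcounts: pp0:2 pp1:1 pp2:2 pp3:1
Op 4: fork(P0) -> P2. 4 ppages; refcounts: pp0:3 pp1:2 pp2:3 pp3:1
Op 5: fork(P0) -> P3. 4 ppages; refcounts: pp0:4 pp1:3 pp2:4 pp3:1
Op 6: write(P3, v0, 111). refcount(pp0)=4>1 -> COPY to pp4. 5 ppages; refcounts: pp0:3 pp1:3 pp2:4 pp3:1 pp4:1
Op 7: read(P1, v0) -> 37. No state change.
Op 8: write(P1, v1, 118). refcount(pp3)=1 -> write in place. 5 ppages; refcounts: pp0:3 pp1:3 pp2:4 pp3:1 pp4:1
Op 9: write(P0, v0, 145). refcount(pp0)=3>1 -> COPY to pp5. 6 ppages; refcounts: pp0:2 pp1:3 pp2:4 pp3:1 pp4:1 pp5:1
Op 10: write(P3, v1, 166). refcount(pp1)=3>1 -> COPY to pp6. 7 ppages; refcounts: pp0:2 pp1:2 pp2:4 pp3:1 pp4:1 pp5:1 pp6:1

yes yes no yes yes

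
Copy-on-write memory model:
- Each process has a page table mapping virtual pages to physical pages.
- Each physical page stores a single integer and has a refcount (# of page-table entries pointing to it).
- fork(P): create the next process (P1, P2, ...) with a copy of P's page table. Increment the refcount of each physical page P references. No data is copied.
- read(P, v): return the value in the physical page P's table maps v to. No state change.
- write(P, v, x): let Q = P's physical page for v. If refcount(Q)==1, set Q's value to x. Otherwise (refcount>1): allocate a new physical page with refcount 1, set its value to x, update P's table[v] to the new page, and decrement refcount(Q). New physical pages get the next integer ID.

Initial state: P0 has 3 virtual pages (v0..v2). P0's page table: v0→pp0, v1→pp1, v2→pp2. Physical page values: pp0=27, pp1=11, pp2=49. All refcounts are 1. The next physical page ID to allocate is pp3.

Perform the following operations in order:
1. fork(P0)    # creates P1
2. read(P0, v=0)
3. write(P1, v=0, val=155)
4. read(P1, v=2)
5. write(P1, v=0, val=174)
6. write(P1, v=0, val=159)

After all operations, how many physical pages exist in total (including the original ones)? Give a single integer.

Answer: 4

Derivation:
Op 1: fork(P0) -> P1. 3 ppages; refcounts: pp0:2 pp1:2 pp2:2
Op 2: read(P0, v0) -> 27. No state change.
Op 3: write(P1, v0, 155). refcount(pp0)=2>1 -> COPY to pp3. 4 ppages; refcounts: pp0:1 pp1:2 pp2:2 pp3:1
Op 4: read(P1, v2) -> 49. No state change.
Op 5: write(P1, v0, 174). refcount(pp3)=1 -> write in place. 4 ppages; refcounts: pp0:1 pp1:2 pp2:2 pp3:1
Op 6: write(P1, v0, 159). refcount(pp3)=1 -> write in place. 4 ppages; refcounts: pp0:1 pp1:2 pp2:2 pp3:1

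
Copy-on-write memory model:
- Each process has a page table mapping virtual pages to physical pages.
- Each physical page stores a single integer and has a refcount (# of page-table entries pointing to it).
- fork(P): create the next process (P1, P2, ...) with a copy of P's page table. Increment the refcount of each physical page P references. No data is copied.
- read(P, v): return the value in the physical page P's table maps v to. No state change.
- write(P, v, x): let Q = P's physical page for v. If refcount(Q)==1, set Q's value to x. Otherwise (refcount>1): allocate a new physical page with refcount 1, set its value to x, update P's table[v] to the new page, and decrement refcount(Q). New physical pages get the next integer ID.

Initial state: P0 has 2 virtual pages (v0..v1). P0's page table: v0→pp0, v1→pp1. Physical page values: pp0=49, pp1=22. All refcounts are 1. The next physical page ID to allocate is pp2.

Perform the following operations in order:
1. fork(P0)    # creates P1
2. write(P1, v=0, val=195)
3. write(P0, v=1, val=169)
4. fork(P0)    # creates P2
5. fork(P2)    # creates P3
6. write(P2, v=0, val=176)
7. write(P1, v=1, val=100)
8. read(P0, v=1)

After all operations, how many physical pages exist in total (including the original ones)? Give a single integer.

Answer: 5

Derivation:
Op 1: fork(P0) -> P1. 2 ppages; refcounts: pp0:2 pp1:2
Op 2: write(P1, v0, 195). refcount(pp0)=2>1 -> COPY to pp2. 3 ppages; refcounts: pp0:1 pp1:2 pp2:1
Op 3: write(P0, v1, 169). refcount(pp1)=2>1 -> COPY to pp3. 4 ppages; refcounts: pp0:1 pp1:1 pp2:1 pp3:1
Op 4: fork(P0) -> P2. 4 ppages; refcounts: pp0:2 pp1:1 pp2:1 pp3:2
Op 5: fork(P2) -> P3. 4 ppages; refcounts: pp0:3 pp1:1 pp2:1 pp3:3
Op 6: write(P2, v0, 176). refcount(pp0)=3>1 -> COPY to pp4. 5 ppages; refcounts: pp0:2 pp1:1 pp2:1 pp3:3 pp4:1
Op 7: write(P1, v1, 100). refcount(pp1)=1 -> write in place. 5 ppages; refcounts: pp0:2 pp1:1 pp2:1 pp3:3 pp4:1
Op 8: read(P0, v1) -> 169. No state change.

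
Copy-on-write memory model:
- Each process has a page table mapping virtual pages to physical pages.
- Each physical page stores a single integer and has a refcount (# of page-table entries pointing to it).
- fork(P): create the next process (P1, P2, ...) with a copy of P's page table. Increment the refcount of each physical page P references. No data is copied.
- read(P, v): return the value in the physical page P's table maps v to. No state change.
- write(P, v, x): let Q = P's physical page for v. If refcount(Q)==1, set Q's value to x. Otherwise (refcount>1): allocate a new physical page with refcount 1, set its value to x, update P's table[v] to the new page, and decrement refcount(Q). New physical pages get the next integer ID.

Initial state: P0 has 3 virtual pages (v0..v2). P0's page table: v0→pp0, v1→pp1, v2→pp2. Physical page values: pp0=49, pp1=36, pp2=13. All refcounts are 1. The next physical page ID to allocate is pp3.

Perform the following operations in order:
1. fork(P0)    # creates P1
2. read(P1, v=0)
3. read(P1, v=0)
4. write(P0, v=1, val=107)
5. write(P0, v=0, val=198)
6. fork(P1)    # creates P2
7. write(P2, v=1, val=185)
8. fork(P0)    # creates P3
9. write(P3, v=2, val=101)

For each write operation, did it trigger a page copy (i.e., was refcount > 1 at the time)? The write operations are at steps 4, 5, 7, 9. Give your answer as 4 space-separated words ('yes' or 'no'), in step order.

Op 1: fork(P0) -> P1. 3 ppages; refcounts: pp0:2 pp1:2 pp2:2
Op 2: read(P1, v0) -> 49. No state change.
Op 3: read(P1, v0) -> 49. No state change.
Op 4: write(P0, v1, 107). refcount(pp1)=2>1 -> COPY to pp3. 4 ppages; refcounts: pp0:2 pp1:1 pp2:2 pp3:1
Op 5: write(P0, v0, 198). refcount(pp0)=2>1 -> COPY to pp4. 5 ppages; refcounts: pp0:1 pp1:1 pp2:2 pp3:1 pp4:1
Op 6: fork(P1) -> P2. 5 ppages; refcounts: pp0:2 pp1:2 pp2:3 pp3:1 pp4:1
Op 7: write(P2, v1, 185). refcount(pp1)=2>1 -> COPY to pp5. 6 ppages; refcounts: pp0:2 pp1:1 pp2:3 pp3:1 pp4:1 pp5:1
Op 8: fork(P0) -> P3. 6 ppages; refcounts: pp0:2 pp1:1 pp2:4 pp3:2 pp4:2 pp5:1
Op 9: write(P3, v2, 101). refcount(pp2)=4>1 -> COPY to pp6. 7 ppages; refcounts: pp0:2 pp1:1 pp2:3 pp3:2 pp4:2 pp5:1 pp6:1

yes yes yes yes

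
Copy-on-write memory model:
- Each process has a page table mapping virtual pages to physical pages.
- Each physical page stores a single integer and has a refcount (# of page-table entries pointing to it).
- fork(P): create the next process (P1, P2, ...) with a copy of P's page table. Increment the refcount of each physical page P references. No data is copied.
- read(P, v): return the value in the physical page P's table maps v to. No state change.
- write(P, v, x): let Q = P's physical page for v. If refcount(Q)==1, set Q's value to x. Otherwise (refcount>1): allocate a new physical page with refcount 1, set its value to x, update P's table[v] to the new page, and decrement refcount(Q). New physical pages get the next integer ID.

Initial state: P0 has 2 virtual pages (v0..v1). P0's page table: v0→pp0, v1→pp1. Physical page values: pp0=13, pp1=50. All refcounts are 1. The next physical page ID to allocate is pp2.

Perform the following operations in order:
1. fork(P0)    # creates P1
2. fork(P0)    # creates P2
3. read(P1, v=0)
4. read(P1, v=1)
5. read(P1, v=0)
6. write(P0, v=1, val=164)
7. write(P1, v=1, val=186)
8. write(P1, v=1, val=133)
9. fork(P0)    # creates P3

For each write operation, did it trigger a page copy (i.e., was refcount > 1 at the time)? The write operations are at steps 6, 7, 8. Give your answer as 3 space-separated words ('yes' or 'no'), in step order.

Op 1: fork(P0) -> P1. 2 ppages; refcounts: pp0:2 pp1:2
Op 2: fork(P0) -> P2. 2 ppages; refcounts: pp0:3 pp1:3
Op 3: read(P1, v0) -> 13. No state change.
Op 4: read(P1, v1) -> 50. No state change.
Op 5: read(P1, v0) -> 13. No state change.
Op 6: write(P0, v1, 164). refcount(pp1)=3>1 -> COPY to pp2. 3 ppages; refcounts: pp0:3 pp1:2 pp2:1
Op 7: write(P1, v1, 186). refcount(pp1)=2>1 -> COPY to pp3. 4 ppages; refcounts: pp0:3 pp1:1 pp2:1 pp3:1
Op 8: write(P1, v1, 133). refcount(pp3)=1 -> write in place. 4 ppages; refcounts: pp0:3 pp1:1 pp2:1 pp3:1
Op 9: fork(P0) -> P3. 4 ppages; refcounts: pp0:4 pp1:1 pp2:2 pp3:1

yes yes no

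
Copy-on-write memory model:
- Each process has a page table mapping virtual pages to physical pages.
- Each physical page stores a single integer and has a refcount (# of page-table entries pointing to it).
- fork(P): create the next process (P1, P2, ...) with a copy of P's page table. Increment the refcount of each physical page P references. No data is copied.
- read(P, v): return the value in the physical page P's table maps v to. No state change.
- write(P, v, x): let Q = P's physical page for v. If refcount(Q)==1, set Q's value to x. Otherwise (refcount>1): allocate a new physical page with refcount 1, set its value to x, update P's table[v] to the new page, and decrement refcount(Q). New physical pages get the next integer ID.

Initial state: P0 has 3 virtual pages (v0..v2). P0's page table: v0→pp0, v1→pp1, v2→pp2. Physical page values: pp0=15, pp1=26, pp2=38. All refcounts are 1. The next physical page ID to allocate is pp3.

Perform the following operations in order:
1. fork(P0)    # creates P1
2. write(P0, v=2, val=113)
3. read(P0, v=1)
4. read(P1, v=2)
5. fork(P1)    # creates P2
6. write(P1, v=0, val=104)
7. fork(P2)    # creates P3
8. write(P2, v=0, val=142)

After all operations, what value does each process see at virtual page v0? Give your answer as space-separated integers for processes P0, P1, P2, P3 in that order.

Answer: 15 104 142 15

Derivation:
Op 1: fork(P0) -> P1. 3 ppages; refcounts: pp0:2 pp1:2 pp2:2
Op 2: write(P0, v2, 113). refcount(pp2)=2>1 -> COPY to pp3. 4 ppages; refcounts: pp0:2 pp1:2 pp2:1 pp3:1
Op 3: read(P0, v1) -> 26. No state change.
Op 4: read(P1, v2) -> 38. No state change.
Op 5: fork(P1) -> P2. 4 ppages; refcounts: pp0:3 pp1:3 pp2:2 pp3:1
Op 6: write(P1, v0, 104). refcount(pp0)=3>1 -> COPY to pp4. 5 ppages; refcounts: pp0:2 pp1:3 pp2:2 pp3:1 pp4:1
Op 7: fork(P2) -> P3. 5 ppages; refcounts: pp0:3 pp1:4 pp2:3 pp3:1 pp4:1
Op 8: write(P2, v0, 142). refcount(pp0)=3>1 -> COPY to pp5. 6 ppages; refcounts: pp0:2 pp1:4 pp2:3 pp3:1 pp4:1 pp5:1
P0: v0 -> pp0 = 15
P1: v0 -> pp4 = 104
P2: v0 -> pp5 = 142
P3: v0 -> pp0 = 15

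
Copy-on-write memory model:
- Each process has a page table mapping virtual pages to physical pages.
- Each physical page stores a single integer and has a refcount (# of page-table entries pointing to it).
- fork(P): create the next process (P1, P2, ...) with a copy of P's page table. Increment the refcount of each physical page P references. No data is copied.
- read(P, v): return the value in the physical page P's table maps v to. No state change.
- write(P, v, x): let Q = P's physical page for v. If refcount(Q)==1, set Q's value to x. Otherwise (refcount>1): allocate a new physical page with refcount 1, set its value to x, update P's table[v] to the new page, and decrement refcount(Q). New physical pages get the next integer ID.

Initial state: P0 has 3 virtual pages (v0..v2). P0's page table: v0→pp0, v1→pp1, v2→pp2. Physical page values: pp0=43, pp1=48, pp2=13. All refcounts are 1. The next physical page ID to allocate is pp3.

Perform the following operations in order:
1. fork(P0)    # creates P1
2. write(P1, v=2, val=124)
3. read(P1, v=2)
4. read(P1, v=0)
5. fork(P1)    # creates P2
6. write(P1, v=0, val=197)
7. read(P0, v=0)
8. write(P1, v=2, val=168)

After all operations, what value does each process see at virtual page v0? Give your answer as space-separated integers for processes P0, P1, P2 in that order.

Answer: 43 197 43

Derivation:
Op 1: fork(P0) -> P1. 3 ppages; refcounts: pp0:2 pp1:2 pp2:2
Op 2: write(P1, v2, 124). refcount(pp2)=2>1 -> COPY to pp3. 4 ppages; refcounts: pp0:2 pp1:2 pp2:1 pp3:1
Op 3: read(P1, v2) -> 124. No state change.
Op 4: read(P1, v0) -> 43. No state change.
Op 5: fork(P1) -> P2. 4 ppages; refcounts: pp0:3 pp1:3 pp2:1 pp3:2
Op 6: write(P1, v0, 197). refcount(pp0)=3>1 -> COPY to pp4. 5 ppages; refcounts: pp0:2 pp1:3 pp2:1 pp3:2 pp4:1
Op 7: read(P0, v0) -> 43. No state change.
Op 8: write(P1, v2, 168). refcount(pp3)=2>1 -> COPY to pp5. 6 ppages; refcounts: pp0:2 pp1:3 pp2:1 pp3:1 pp4:1 pp5:1
P0: v0 -> pp0 = 43
P1: v0 -> pp4 = 197
P2: v0 -> pp0 = 43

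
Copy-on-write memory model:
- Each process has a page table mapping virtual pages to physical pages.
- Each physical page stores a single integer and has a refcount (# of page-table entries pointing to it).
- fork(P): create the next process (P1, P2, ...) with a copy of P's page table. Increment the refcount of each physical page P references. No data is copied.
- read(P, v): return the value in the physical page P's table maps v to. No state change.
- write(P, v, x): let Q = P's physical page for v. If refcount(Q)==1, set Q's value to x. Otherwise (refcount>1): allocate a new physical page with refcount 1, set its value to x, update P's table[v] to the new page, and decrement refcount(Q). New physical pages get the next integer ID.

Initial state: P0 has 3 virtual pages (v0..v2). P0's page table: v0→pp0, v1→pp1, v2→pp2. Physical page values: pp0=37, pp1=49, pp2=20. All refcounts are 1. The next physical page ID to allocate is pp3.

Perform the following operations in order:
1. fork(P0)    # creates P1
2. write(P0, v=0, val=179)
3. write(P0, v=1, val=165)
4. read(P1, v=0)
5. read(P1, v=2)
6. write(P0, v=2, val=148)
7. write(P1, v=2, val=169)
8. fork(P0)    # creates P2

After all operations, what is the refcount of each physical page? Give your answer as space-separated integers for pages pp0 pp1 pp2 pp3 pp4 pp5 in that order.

Op 1: fork(P0) -> P1. 3 ppages; refcounts: pp0:2 pp1:2 pp2:2
Op 2: write(P0, v0, 179). refcount(pp0)=2>1 -> COPY to pp3. 4 ppages; refcounts: pp0:1 pp1:2 pp2:2 pp3:1
Op 3: write(P0, v1, 165). refcount(pp1)=2>1 -> COPY to pp4. 5 ppages; refcounts: pp0:1 pp1:1 pp2:2 pp3:1 pp4:1
Op 4: read(P1, v0) -> 37. No state change.
Op 5: read(P1, v2) -> 20. No state change.
Op 6: write(P0, v2, 148). refcount(pp2)=2>1 -> COPY to pp5. 6 ppages; refcounts: pp0:1 pp1:1 pp2:1 pp3:1 pp4:1 pp5:1
Op 7: write(P1, v2, 169). refcount(pp2)=1 -> write in place. 6 ppages; refcounts: pp0:1 pp1:1 pp2:1 pp3:1 pp4:1 pp5:1
Op 8: fork(P0) -> P2. 6 ppages; refcounts: pp0:1 pp1:1 pp2:1 pp3:2 pp4:2 pp5:2

Answer: 1 1 1 2 2 2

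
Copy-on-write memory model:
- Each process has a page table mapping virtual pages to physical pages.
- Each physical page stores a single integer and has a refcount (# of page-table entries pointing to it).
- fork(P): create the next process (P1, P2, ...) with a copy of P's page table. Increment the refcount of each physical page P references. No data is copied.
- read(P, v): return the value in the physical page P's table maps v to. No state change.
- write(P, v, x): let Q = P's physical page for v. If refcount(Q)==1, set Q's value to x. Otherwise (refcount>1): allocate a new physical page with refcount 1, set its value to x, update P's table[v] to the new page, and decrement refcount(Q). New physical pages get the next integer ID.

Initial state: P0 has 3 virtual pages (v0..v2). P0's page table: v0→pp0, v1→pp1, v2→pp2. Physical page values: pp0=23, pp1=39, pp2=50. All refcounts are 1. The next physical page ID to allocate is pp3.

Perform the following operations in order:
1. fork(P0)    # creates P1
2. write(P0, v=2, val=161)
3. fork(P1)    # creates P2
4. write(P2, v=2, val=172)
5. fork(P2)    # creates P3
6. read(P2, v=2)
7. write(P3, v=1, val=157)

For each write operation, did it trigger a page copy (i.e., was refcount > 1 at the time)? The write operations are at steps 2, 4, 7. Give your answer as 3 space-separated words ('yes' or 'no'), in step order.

Op 1: fork(P0) -> P1. 3 ppages; refcounts: pp0:2 pp1:2 pp2:2
Op 2: write(P0, v2, 161). refcount(pp2)=2>1 -> COPY to pp3. 4 ppages; refcounts: pp0:2 pp1:2 pp2:1 pp3:1
Op 3: fork(P1) -> P2. 4 ppages; refcounts: pp0:3 pp1:3 pp2:2 pp3:1
Op 4: write(P2, v2, 172). refcount(pp2)=2>1 -> COPY to pp4. 5 ppages; refcounts: pp0:3 pp1:3 pp2:1 pp3:1 pp4:1
Op 5: fork(P2) -> P3. 5 ppages; refcounts: pp0:4 pp1:4 pp2:1 pp3:1 pp4:2
Op 6: read(P2, v2) -> 172. No state change.
Op 7: write(P3, v1, 157). refcount(pp1)=4>1 -> COPY to pp5. 6 ppages; refcounts: pp0:4 pp1:3 pp2:1 pp3:1 pp4:2 pp5:1

yes yes yes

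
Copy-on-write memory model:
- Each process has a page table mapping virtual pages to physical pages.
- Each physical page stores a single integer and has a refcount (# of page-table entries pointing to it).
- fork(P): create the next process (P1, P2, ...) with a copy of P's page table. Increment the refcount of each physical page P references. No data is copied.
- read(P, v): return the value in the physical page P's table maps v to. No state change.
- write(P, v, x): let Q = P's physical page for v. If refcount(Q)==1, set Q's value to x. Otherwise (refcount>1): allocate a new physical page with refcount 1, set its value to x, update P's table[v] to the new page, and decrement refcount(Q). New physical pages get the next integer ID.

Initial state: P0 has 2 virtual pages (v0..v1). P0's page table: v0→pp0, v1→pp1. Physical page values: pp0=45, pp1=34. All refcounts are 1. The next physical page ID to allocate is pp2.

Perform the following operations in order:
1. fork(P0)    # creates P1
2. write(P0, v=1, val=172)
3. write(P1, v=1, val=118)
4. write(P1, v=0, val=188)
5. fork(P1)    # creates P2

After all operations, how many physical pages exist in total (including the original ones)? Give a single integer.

Answer: 4

Derivation:
Op 1: fork(P0) -> P1. 2 ppages; refcounts: pp0:2 pp1:2
Op 2: write(P0, v1, 172). refcount(pp1)=2>1 -> COPY to pp2. 3 ppages; refcounts: pp0:2 pp1:1 pp2:1
Op 3: write(P1, v1, 118). refcount(pp1)=1 -> write in place. 3 ppages; refcounts: pp0:2 pp1:1 pp2:1
Op 4: write(P1, v0, 188). refcount(pp0)=2>1 -> COPY to pp3. 4 ppages; refcounts: pp0:1 pp1:1 pp2:1 pp3:1
Op 5: fork(P1) -> P2. 4 ppages; refcounts: pp0:1 pp1:2 pp2:1 pp3:2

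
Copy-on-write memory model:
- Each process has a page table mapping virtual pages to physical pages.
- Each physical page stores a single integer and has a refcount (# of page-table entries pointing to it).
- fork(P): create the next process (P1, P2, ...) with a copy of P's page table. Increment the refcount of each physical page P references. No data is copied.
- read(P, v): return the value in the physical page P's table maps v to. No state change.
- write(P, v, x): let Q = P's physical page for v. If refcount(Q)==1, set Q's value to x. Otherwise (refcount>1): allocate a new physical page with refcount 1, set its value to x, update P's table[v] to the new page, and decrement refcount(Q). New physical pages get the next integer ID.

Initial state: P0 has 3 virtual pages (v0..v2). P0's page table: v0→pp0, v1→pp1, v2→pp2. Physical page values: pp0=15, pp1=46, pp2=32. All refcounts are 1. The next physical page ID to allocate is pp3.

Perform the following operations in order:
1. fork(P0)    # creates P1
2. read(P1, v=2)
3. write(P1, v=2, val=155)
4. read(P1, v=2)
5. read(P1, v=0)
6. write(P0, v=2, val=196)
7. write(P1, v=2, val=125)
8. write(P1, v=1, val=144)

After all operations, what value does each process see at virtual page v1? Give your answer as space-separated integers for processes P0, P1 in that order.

Op 1: fork(P0) -> P1. 3 ppages; refcounts: pp0:2 pp1:2 pp2:2
Op 2: read(P1, v2) -> 32. No state change.
Op 3: write(P1, v2, 155). refcount(pp2)=2>1 -> COPY to pp3. 4 ppages; refcounts: pp0:2 pp1:2 pp2:1 pp3:1
Op 4: read(P1, v2) -> 155. No state change.
Op 5: read(P1, v0) -> 15. No state change.
Op 6: write(P0, v2, 196). refcount(pp2)=1 -> write in place. 4 ppages; refcounts: pp0:2 pp1:2 pp2:1 pp3:1
Op 7: write(P1, v2, 125). refcount(pp3)=1 -> write in place. 4 ppages; refcounts: pp0:2 pp1:2 pp2:1 pp3:1
Op 8: write(P1, v1, 144). refcount(pp1)=2>1 -> COPY to pp4. 5 ppages; refcounts: pp0:2 pp1:1 pp2:1 pp3:1 pp4:1
P0: v1 -> pp1 = 46
P1: v1 -> pp4 = 144

Answer: 46 144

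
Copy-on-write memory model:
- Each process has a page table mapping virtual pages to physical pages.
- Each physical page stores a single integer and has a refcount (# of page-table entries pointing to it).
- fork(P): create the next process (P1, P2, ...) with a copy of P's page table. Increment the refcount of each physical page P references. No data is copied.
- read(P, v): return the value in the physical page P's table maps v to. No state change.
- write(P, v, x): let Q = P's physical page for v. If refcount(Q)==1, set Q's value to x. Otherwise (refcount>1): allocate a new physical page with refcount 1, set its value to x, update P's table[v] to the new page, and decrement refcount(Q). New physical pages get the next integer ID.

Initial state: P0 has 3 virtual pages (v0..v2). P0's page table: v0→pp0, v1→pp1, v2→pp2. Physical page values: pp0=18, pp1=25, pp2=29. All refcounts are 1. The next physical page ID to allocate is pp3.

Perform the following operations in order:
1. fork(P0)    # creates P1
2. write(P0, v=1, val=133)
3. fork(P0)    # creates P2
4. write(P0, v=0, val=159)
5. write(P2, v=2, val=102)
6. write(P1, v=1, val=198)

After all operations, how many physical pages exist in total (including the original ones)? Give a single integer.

Answer: 6

Derivation:
Op 1: fork(P0) -> P1. 3 ppages; refcounts: pp0:2 pp1:2 pp2:2
Op 2: write(P0, v1, 133). refcount(pp1)=2>1 -> COPY to pp3. 4 ppages; refcounts: pp0:2 pp1:1 pp2:2 pp3:1
Op 3: fork(P0) -> P2. 4 ppages; refcounts: pp0:3 pp1:1 pp2:3 pp3:2
Op 4: write(P0, v0, 159). refcount(pp0)=3>1 -> COPY to pp4. 5 ppages; refcounts: pp0:2 pp1:1 pp2:3 pp3:2 pp4:1
Op 5: write(P2, v2, 102). refcount(pp2)=3>1 -> COPY to pp5. 6 ppages; refcounts: pp0:2 pp1:1 pp2:2 pp3:2 pp4:1 pp5:1
Op 6: write(P1, v1, 198). refcount(pp1)=1 -> write in place. 6 ppages; refcounts: pp0:2 pp1:1 pp2:2 pp3:2 pp4:1 pp5:1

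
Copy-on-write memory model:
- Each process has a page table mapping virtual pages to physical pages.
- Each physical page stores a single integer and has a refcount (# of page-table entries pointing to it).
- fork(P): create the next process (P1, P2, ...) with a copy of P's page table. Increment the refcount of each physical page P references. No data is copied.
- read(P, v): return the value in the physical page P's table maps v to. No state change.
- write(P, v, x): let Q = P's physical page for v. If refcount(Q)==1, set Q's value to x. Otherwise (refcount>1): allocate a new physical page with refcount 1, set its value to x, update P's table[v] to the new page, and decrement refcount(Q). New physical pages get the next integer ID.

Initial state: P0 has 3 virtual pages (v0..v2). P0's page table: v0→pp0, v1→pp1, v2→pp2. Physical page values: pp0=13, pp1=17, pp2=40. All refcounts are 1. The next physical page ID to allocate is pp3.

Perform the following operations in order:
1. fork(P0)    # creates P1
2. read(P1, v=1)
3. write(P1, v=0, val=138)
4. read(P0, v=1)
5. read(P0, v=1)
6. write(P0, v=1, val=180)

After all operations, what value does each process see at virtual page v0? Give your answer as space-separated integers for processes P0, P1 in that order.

Answer: 13 138

Derivation:
Op 1: fork(P0) -> P1. 3 ppages; refcounts: pp0:2 pp1:2 pp2:2
Op 2: read(P1, v1) -> 17. No state change.
Op 3: write(P1, v0, 138). refcount(pp0)=2>1 -> COPY to pp3. 4 ppages; refcounts: pp0:1 pp1:2 pp2:2 pp3:1
Op 4: read(P0, v1) -> 17. No state change.
Op 5: read(P0, v1) -> 17. No state change.
Op 6: write(P0, v1, 180). refcount(pp1)=2>1 -> COPY to pp4. 5 ppages; refcounts: pp0:1 pp1:1 pp2:2 pp3:1 pp4:1
P0: v0 -> pp0 = 13
P1: v0 -> pp3 = 138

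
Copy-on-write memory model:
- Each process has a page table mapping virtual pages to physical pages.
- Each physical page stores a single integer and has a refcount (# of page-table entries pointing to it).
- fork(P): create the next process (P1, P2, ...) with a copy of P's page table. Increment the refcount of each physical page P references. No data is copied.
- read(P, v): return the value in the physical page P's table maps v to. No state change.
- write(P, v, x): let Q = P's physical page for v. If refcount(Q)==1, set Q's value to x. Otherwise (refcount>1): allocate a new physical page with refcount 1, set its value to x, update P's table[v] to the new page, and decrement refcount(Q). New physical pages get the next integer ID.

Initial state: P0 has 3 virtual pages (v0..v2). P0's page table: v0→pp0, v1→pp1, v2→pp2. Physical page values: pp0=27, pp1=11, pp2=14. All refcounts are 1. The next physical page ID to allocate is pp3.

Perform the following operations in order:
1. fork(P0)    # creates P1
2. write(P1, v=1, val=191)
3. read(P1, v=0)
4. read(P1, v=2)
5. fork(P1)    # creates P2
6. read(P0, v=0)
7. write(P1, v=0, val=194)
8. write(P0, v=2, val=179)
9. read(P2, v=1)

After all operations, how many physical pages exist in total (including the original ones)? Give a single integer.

Op 1: fork(P0) -> P1. 3 ppages; refcounts: pp0:2 pp1:2 pp2:2
Op 2: write(P1, v1, 191). refcount(pp1)=2>1 -> COPY to pp3. 4 ppages; refcounts: pp0:2 pp1:1 pp2:2 pp3:1
Op 3: read(P1, v0) -> 27. No state change.
Op 4: read(P1, v2) -> 14. No state change.
Op 5: fork(P1) -> P2. 4 ppages; refcounts: pp0:3 pp1:1 pp2:3 pp3:2
Op 6: read(P0, v0) -> 27. No state change.
Op 7: write(P1, v0, 194). refcount(pp0)=3>1 -> COPY to pp4. 5 ppages; refcounts: pp0:2 pp1:1 pp2:3 pp3:2 pp4:1
Op 8: write(P0, v2, 179). refcount(pp2)=3>1 -> COPY to pp5. 6 ppages; refcounts: pp0:2 pp1:1 pp2:2 pp3:2 pp4:1 pp5:1
Op 9: read(P2, v1) -> 191. No state change.

Answer: 6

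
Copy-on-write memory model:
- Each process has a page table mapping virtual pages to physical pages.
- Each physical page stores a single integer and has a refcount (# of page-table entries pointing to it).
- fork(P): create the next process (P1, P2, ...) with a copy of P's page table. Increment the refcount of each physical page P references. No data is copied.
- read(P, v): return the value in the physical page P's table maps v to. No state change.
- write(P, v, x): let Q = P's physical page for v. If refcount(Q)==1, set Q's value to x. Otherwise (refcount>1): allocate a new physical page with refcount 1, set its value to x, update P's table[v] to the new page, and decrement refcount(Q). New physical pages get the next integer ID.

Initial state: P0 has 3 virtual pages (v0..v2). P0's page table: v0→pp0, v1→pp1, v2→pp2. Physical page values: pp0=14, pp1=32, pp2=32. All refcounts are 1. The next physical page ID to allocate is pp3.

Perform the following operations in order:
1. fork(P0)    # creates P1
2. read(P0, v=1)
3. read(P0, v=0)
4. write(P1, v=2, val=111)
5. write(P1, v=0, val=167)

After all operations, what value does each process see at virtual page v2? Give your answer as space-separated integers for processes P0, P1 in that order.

Answer: 32 111

Derivation:
Op 1: fork(P0) -> P1. 3 ppages; refcounts: pp0:2 pp1:2 pp2:2
Op 2: read(P0, v1) -> 32. No state change.
Op 3: read(P0, v0) -> 14. No state change.
Op 4: write(P1, v2, 111). refcount(pp2)=2>1 -> COPY to pp3. 4 ppages; refcounts: pp0:2 pp1:2 pp2:1 pp3:1
Op 5: write(P1, v0, 167). refcount(pp0)=2>1 -> COPY to pp4. 5 ppages; refcounts: pp0:1 pp1:2 pp2:1 pp3:1 pp4:1
P0: v2 -> pp2 = 32
P1: v2 -> pp3 = 111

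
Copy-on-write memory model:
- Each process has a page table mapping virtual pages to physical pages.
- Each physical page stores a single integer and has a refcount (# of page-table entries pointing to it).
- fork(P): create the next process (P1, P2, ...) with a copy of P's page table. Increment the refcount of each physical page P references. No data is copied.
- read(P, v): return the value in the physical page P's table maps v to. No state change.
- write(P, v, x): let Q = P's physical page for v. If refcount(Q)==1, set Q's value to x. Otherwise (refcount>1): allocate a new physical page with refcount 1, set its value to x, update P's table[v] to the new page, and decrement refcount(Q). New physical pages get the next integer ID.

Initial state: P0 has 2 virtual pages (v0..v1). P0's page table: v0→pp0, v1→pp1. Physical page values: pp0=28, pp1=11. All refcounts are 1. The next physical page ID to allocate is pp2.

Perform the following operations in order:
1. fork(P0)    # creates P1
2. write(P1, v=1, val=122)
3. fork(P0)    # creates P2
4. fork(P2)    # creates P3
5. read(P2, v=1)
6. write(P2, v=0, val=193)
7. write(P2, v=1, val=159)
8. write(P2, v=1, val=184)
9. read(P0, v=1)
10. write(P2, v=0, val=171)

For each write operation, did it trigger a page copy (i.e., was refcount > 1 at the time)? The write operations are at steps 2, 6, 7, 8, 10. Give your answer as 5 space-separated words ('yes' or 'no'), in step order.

Op 1: fork(P0) -> P1. 2 ppages; refcounts: pp0:2 pp1:2
Op 2: write(P1, v1, 122). refcount(pp1)=2>1 -> COPY to pp2. 3 ppages; refcounts: pp0:2 pp1:1 pp2:1
Op 3: fork(P0) -> P2. 3 ppages; refcounts: pp0:3 pp1:2 pp2:1
Op 4: fork(P2) -> P3. 3 ppages; refcounts: pp0:4 pp1:3 pp2:1
Op 5: read(P2, v1) -> 11. No state change.
Op 6: write(P2, v0, 193). refcount(pp0)=4>1 -> COPY to pp3. 4 ppages; refcounts: pp0:3 pp1:3 pp2:1 pp3:1
Op 7: write(P2, v1, 159). refcount(pp1)=3>1 -> COPY to pp4. 5 ppages; refcounts: pp0:3 pp1:2 pp2:1 pp3:1 pp4:1
Op 8: write(P2, v1, 184). refcount(pp4)=1 -> write in place. 5 ppages; refcounts: pp0:3 pp1:2 pp2:1 pp3:1 pp4:1
Op 9: read(P0, v1) -> 11. No state change.
Op 10: write(P2, v0, 171). refcount(pp3)=1 -> write in place. 5 ppages; refcounts: pp0:3 pp1:2 pp2:1 pp3:1 pp4:1

yes yes yes no no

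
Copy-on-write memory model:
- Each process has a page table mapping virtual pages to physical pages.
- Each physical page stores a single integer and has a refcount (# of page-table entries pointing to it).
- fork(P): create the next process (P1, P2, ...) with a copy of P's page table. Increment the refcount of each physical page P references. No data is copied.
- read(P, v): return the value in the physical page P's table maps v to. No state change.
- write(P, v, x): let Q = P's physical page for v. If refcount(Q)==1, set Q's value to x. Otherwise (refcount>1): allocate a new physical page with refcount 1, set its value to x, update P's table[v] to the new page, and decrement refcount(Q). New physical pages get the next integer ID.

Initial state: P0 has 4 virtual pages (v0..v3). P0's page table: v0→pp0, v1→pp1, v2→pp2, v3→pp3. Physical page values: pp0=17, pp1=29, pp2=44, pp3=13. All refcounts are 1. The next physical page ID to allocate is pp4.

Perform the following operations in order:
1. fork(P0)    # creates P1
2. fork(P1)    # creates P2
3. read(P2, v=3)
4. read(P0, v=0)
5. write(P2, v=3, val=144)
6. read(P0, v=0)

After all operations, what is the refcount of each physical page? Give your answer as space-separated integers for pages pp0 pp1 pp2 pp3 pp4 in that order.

Answer: 3 3 3 2 1

Derivation:
Op 1: fork(P0) -> P1. 4 ppages; refcounts: pp0:2 pp1:2 pp2:2 pp3:2
Op 2: fork(P1) -> P2. 4 ppages; refcounts: pp0:3 pp1:3 pp2:3 pp3:3
Op 3: read(P2, v3) -> 13. No state change.
Op 4: read(P0, v0) -> 17. No state change.
Op 5: write(P2, v3, 144). refcount(pp3)=3>1 -> COPY to pp4. 5 ppages; refcounts: pp0:3 pp1:3 pp2:3 pp3:2 pp4:1
Op 6: read(P0, v0) -> 17. No state change.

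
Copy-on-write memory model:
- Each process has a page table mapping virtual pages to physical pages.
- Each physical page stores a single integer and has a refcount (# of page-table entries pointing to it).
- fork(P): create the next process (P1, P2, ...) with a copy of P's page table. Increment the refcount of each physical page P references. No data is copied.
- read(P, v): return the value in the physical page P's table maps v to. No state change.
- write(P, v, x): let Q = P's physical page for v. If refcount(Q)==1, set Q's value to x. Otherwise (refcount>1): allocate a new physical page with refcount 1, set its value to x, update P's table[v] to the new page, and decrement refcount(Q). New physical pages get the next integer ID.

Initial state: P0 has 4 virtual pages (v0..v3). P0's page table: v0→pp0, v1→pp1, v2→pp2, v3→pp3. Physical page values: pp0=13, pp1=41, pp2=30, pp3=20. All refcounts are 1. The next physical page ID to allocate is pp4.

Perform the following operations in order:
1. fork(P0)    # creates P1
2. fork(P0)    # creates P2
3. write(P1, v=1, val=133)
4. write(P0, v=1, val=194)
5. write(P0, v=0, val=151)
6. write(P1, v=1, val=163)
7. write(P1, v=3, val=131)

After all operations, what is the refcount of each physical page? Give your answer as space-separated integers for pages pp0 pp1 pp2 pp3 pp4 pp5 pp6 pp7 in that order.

Op 1: fork(P0) -> P1. 4 ppages; refcounts: pp0:2 pp1:2 pp2:2 pp3:2
Op 2: fork(P0) -> P2. 4 ppages; refcounts: pp0:3 pp1:3 pp2:3 pp3:3
Op 3: write(P1, v1, 133). refcount(pp1)=3>1 -> COPY to pp4. 5 ppages; refcounts: pp0:3 pp1:2 pp2:3 pp3:3 pp4:1
Op 4: write(P0, v1, 194). refcount(pp1)=2>1 -> COPY to pp5. 6 ppages; refcounts: pp0:3 pp1:1 pp2:3 pp3:3 pp4:1 pp5:1
Op 5: write(P0, v0, 151). refcount(pp0)=3>1 -> COPY to pp6. 7 ppages; refcounts: pp0:2 pp1:1 pp2:3 pp3:3 pp4:1 pp5:1 pp6:1
Op 6: write(P1, v1, 163). refcount(pp4)=1 -> write in place. 7 ppages; refcounts: pp0:2 pp1:1 pp2:3 pp3:3 pp4:1 pp5:1 pp6:1
Op 7: write(P1, v3, 131). refcount(pp3)=3>1 -> COPY to pp7. 8 ppages; refcounts: pp0:2 pp1:1 pp2:3 pp3:2 pp4:1 pp5:1 pp6:1 pp7:1

Answer: 2 1 3 2 1 1 1 1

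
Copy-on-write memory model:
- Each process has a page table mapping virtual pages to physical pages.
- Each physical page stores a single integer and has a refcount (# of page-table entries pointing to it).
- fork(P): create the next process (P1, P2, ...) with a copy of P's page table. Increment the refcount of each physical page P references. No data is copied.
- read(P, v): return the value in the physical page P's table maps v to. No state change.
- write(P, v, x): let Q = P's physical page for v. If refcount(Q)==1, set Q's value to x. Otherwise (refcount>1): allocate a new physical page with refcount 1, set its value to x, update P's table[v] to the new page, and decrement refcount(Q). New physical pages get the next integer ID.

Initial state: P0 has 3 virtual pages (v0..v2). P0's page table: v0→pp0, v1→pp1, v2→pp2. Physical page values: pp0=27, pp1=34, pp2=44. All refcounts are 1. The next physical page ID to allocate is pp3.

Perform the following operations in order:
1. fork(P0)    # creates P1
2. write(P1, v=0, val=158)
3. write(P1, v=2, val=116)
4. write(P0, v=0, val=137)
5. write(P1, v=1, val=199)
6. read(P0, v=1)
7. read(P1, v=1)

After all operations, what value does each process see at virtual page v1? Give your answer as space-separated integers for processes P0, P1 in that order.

Op 1: fork(P0) -> P1. 3 ppages; refcounts: pp0:2 pp1:2 pp2:2
Op 2: write(P1, v0, 158). refcount(pp0)=2>1 -> COPY to pp3. 4 ppages; refcounts: pp0:1 pp1:2 pp2:2 pp3:1
Op 3: write(P1, v2, 116). refcount(pp2)=2>1 -> COPY to pp4. 5 ppages; refcounts: pp0:1 pp1:2 pp2:1 pp3:1 pp4:1
Op 4: write(P0, v0, 137). refcount(pp0)=1 -> write in place. 5 ppages; refcounts: pp0:1 pp1:2 pp2:1 pp3:1 pp4:1
Op 5: write(P1, v1, 199). refcount(pp1)=2>1 -> COPY to pp5. 6 ppages; refcounts: pp0:1 pp1:1 pp2:1 pp3:1 pp4:1 pp5:1
Op 6: read(P0, v1) -> 34. No state change.
Op 7: read(P1, v1) -> 199. No state change.
P0: v1 -> pp1 = 34
P1: v1 -> pp5 = 199

Answer: 34 199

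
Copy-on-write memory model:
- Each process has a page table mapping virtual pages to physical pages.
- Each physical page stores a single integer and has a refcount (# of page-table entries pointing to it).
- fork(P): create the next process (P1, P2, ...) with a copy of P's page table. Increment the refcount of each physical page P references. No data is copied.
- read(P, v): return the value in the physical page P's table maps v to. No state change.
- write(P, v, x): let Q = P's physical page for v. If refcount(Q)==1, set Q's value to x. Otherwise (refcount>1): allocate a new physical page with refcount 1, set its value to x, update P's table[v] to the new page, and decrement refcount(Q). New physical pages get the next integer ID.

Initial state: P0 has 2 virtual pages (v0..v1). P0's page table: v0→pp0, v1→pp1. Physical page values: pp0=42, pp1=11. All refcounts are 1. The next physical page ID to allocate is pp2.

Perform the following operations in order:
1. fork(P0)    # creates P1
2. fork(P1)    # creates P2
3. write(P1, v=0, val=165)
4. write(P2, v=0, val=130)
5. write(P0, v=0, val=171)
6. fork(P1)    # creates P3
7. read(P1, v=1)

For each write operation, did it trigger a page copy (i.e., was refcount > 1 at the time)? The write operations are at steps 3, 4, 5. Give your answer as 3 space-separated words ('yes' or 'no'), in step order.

Op 1: fork(P0) -> P1. 2 ppages; refcounts: pp0:2 pp1:2
Op 2: fork(P1) -> P2. 2 ppages; refcounts: pp0:3 pp1:3
Op 3: write(P1, v0, 165). refcount(pp0)=3>1 -> COPY to pp2. 3 ppages; refcounts: pp0:2 pp1:3 pp2:1
Op 4: write(P2, v0, 130). refcount(pp0)=2>1 -> COPY to pp3. 4 ppages; refcounts: pp0:1 pp1:3 pp2:1 pp3:1
Op 5: write(P0, v0, 171). refcount(pp0)=1 -> write in place. 4 ppages; refcounts: pp0:1 pp1:3 pp2:1 pp3:1
Op 6: fork(P1) -> P3. 4 ppages; refcounts: pp0:1 pp1:4 pp2:2 pp3:1
Op 7: read(P1, v1) -> 11. No state change.

yes yes no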